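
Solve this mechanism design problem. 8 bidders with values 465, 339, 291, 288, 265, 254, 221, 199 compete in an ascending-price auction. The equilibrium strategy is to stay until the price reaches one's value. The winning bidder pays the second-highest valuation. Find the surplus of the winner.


Step 1: Identify the highest value: 465
Step 2: Identify the second-highest value: 339
Step 3: The final price = second-highest value = 339
Step 4: Surplus = 465 - 339 = 126

126


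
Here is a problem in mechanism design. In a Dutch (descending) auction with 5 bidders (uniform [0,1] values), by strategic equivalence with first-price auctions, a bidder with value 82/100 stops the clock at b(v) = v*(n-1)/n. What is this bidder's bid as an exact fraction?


Step 1: Dutch auctions are strategically equivalent to first-price auctions
Step 2: The equilibrium bid is b(v) = v*(n-1)/n
Step 3: b = 41/50 * 4/5
Step 4: b = 82/125

82/125


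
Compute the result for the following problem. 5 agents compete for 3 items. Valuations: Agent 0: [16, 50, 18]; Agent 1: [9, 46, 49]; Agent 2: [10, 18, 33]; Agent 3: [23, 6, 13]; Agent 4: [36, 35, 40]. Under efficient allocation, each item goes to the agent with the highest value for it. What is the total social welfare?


Step 1: For each item, find the maximum value among all agents.
Step 2: Item 0 -> Agent 4 (value 36)
Step 3: Item 1 -> Agent 0 (value 50)
Step 4: Item 2 -> Agent 1 (value 49)
Step 5: Total welfare = 36 + 50 + 49 = 135

135


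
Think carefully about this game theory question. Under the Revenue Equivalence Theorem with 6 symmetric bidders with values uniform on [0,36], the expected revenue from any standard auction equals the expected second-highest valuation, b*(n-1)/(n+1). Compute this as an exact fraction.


Step 1: By Revenue Equivalence, expected revenue = b*(n-1)/(n+1)
Step 2: Substituting n = 6, b = 36
Step 3: Revenue = 36*(6-1)/(6+1) = 36*5/7
Step 4: Revenue = 180/7

180/7


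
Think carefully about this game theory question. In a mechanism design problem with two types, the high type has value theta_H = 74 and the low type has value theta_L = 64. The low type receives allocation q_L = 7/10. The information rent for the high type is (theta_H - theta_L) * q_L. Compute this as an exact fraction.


Step 1: theta_H - theta_L = 74 - 64 = 10
Step 2: Information rent = (theta_H - theta_L) * q_L
Step 3: = 10 * 7/10
Step 4: = 7

7


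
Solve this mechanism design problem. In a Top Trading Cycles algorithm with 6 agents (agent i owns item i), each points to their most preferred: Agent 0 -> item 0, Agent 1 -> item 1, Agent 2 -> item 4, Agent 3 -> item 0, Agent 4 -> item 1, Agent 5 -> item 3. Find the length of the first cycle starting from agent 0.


Step 1: Trace the pointer graph from agent 0: 0 -> 0
Step 2: A cycle is detected when we revisit agent 0
Step 3: The cycle is: 0 -> 0
Step 4: Cycle length = 1

1


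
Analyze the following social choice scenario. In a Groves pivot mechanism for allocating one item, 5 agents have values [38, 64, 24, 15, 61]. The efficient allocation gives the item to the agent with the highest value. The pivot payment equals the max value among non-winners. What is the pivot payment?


Step 1: The efficient winner is agent 1 with value 64
Step 2: Other agents' values: [38, 24, 15, 61]
Step 3: Pivot payment = max(others) = 61
Step 4: The winner pays 61

61


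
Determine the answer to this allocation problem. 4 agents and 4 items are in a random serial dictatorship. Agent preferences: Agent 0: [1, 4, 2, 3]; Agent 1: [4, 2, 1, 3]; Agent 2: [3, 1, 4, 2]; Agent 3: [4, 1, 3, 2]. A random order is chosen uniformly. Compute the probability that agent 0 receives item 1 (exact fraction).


Step 1: Agent 0 wants item 1
Step 2: There are 24 possible orderings of agents
Step 3: In 20 orderings, agent 0 gets item 1
Step 4: Probability = 20/24 = 5/6

5/6


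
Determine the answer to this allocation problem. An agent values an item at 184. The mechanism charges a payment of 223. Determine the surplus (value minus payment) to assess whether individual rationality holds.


Step 1: Surplus = value - payment = 184 - 223 = -39
Step 2: IR is violated (surplus < 0)

-39


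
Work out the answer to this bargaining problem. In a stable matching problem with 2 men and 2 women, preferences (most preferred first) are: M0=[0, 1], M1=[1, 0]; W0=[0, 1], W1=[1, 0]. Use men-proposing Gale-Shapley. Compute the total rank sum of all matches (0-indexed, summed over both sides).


Step 1: Run Gale-Shapley (men propose, women hold best offer):
  M0 proposes to W0; she accepts
  M1 proposes to W1; she accepts
Step 2: Final matching: W0-M0, W1-M1
Step 3: 0-indexed ranks (man's rank of his match, then woman's): 0 + 0 + 0 + 0
Step 4: Total rank sum = 0

0


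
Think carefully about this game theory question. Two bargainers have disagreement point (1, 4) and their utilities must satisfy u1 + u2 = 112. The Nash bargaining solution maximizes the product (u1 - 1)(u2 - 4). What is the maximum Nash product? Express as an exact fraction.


Step 1: The Nash solution splits surplus symmetrically above the disagreement point
Step 2: u1 = (total + d1 - d2)/2 = (112 + 1 - 4)/2 = 109/2
Step 3: u2 = (total - d1 + d2)/2 = (112 - 1 + 4)/2 = 115/2
Step 4: Nash product = (109/2 - 1) * (115/2 - 4)
Step 5: = 107/2 * 107/2 = 11449/4

11449/4


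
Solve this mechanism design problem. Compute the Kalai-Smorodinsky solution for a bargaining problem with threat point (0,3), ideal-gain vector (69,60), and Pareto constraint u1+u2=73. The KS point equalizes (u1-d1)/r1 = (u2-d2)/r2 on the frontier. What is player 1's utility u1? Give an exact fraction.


Step 1: At the KS point, (u1-d1)/r1 = (u2-d2)/r2 = t and u1+u2 = 73
Step 2: u1 = d1 + r1*t and u2 = d2 + r2*t, so (d1 + r1*t) + (d2 + r2*t) = 73
Step 3: t = (73 - 0 - 3)/(69 + 60) = 70/129
Step 4: u1 = d1 + r1*t = 0 + 69 * 70/129 = 1610/43
Step 5: (Check: u2 = d2 + r2*t = 1529/43; u1+u2 = 1610/43 + 1529/43 = 73, on the frontier.)

1610/43


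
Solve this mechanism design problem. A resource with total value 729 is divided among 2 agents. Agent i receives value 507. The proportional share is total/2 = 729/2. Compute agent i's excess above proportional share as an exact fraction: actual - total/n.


Step 1: Proportional share = 729/2
Step 2: Agent's actual allocation = 507
Step 3: Excess = 507 - 729/2 = 285/2

285/2


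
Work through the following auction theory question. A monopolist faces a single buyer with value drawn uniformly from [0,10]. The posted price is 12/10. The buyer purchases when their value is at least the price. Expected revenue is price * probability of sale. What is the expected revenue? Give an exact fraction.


Step 1: Posted price r = 6/5, value support [0,10]
Step 2: P(v >= r) = (10 - 6/5)/10 = 22/25
Step 3: Expected revenue = r * P(v >= r) = 6/5 * 22/25
Step 4: Revenue = 132/125

132/125


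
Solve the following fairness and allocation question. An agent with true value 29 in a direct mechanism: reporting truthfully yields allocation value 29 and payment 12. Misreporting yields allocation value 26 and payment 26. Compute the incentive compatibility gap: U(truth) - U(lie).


Step 1: U(truth) = value - payment = 29 - 12 = 17
Step 2: U(lie) = allocation - payment = 26 - 26 = 0
Step 3: IC gap = 17 - 0 = 17

17


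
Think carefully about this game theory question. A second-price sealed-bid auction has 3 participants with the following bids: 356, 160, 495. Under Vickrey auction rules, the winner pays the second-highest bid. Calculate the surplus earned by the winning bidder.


Step 1: Sort bids in descending order: 495, 356, 160
Step 2: The winning bid is the highest: 495
Step 3: The payment equals the second-highest bid: 356
Step 4: Surplus = winner's bid - payment = 495 - 356 = 139

139


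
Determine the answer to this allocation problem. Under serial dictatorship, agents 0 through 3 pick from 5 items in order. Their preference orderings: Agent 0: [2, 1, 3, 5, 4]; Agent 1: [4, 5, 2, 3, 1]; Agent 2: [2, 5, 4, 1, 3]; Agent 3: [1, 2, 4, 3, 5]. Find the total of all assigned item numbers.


Step 1: Agent 0 picks item 2
Step 2: Agent 1 picks item 4
Step 3: Agent 2 picks item 5
Step 4: Agent 3 picks item 1
Step 5: Sum = 2 + 4 + 5 + 1 = 12

12


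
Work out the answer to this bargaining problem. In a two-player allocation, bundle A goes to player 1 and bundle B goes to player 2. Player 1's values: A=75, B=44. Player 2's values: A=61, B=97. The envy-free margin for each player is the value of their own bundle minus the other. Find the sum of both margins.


Step 1: Player 1's margin = v1(A) - v1(B) = 75 - 44 = 31
Step 2: Player 2's margin = v2(B) - v2(A) = 97 - 61 = 36
Step 3: Total margin = 31 + 36 = 67

67


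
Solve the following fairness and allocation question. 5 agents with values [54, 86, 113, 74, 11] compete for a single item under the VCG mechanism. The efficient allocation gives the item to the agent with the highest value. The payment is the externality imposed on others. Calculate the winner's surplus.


Step 1: The winner is the agent with the highest value: agent 2 with value 113
Step 2: Values of other agents: [54, 86, 74, 11]
Step 3: VCG payment = max of others' values = 86
Step 4: Surplus = 113 - 86 = 27

27


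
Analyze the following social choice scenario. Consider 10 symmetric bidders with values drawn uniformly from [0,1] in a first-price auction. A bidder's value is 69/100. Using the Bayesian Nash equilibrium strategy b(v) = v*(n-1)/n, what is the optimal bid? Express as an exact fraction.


Step 1: The symmetric BNE bidding function is b(v) = v * (n-1) / n
Step 2: Substitute v = 69/100 and n = 10
Step 3: b = 69/100 * 9/10
Step 4: b = 621/1000

621/1000


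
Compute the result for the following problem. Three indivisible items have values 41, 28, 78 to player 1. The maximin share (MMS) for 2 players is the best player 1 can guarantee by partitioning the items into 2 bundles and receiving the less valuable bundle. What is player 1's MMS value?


Step 1: Item values = 41, 28, 78
Step 2: Enumerate all 2-bundle partitions and take the smaller bundle:
  Partition 1: {41} vs {28,78} -> bundles 41, 106; min = 41
  Partition 2: {28} vs {41,78} -> bundles 28, 119; min = 28
  Partition 3: {78} vs {41,28} -> bundles 78, 69; min = 69
Step 3: MMS = max(41, 28, 69) = 69

69


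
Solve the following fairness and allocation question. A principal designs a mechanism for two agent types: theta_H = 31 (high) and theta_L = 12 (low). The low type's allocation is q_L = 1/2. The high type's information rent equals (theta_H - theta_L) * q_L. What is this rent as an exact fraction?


Step 1: theta_H - theta_L = 31 - 12 = 19
Step 2: Information rent = (theta_H - theta_L) * q_L
Step 3: = 19 * 1/2
Step 4: = 19/2

19/2


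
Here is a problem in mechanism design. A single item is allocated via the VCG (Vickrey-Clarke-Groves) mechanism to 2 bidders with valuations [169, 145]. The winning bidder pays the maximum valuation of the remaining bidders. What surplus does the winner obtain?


Step 1: The winner is the agent with the highest value: agent 0 with value 169
Step 2: Values of other agents: [145]
Step 3: VCG payment = max of others' values = 145
Step 4: Surplus = 169 - 145 = 24

24


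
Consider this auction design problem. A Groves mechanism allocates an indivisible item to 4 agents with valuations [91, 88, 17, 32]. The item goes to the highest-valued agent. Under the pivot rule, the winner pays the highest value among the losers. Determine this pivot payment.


Step 1: The efficient winner is agent 0 with value 91
Step 2: Other agents' values: [88, 17, 32]
Step 3: Pivot payment = max(others) = 88
Step 4: The winner pays 88

88


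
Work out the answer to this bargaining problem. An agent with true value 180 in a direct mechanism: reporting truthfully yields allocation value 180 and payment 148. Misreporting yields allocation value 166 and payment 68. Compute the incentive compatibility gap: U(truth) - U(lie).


Step 1: U(truth) = value - payment = 180 - 148 = 32
Step 2: U(lie) = allocation - payment = 166 - 68 = 98
Step 3: IC gap = 32 - 98 = -66

-66


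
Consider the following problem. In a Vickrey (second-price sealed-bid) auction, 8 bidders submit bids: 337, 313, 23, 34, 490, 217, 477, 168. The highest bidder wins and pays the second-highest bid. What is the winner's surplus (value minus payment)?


Step 1: Sort bids in descending order: 490, 477, 337, 313, 217, 168, 34, 23
Step 2: The winning bid is the highest: 490
Step 3: The payment equals the second-highest bid: 477
Step 4: Surplus = winner's bid - payment = 490 - 477 = 13

13


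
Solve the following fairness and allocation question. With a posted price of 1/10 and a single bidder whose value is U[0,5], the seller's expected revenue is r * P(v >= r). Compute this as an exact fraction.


Step 1: Posted price r = 1/10, value support [0,5]
Step 2: P(v >= r) = (5 - 1/10)/5 = 49/50
Step 3: Expected revenue = r * P(v >= r) = 1/10 * 49/50
Step 4: Revenue = 49/500

49/500


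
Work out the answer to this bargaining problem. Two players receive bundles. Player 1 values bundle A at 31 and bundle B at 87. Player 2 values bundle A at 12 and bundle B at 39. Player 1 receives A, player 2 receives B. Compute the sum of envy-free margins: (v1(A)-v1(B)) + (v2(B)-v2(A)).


Step 1: Player 1's margin = v1(A) - v1(B) = 31 - 87 = -56
Step 2: Player 2's margin = v2(B) - v2(A) = 39 - 12 = 27
Step 3: Total margin = -56 + 27 = -29

-29


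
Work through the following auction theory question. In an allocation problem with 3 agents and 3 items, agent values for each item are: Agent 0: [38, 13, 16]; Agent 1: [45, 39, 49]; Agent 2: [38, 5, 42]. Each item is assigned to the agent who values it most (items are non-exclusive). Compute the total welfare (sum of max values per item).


Step 1: For each item, find the maximum value among all agents.
Step 2: Item 0 -> Agent 1 (value 45)
Step 3: Item 1 -> Agent 1 (value 39)
Step 4: Item 2 -> Agent 1 (value 49)
Step 5: Total welfare = 45 + 39 + 49 = 133

133


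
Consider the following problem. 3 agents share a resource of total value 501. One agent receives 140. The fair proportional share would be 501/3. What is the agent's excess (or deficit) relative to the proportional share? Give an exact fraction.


Step 1: Proportional share = 501/3 = 167
Step 2: Agent's actual allocation = 140
Step 3: Excess = 140 - 167 = -27

-27


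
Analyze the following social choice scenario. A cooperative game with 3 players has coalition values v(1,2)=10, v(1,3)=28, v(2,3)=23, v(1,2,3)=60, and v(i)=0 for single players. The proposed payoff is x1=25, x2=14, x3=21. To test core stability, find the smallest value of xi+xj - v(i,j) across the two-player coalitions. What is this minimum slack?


Step 1: Slack for coalition (1,2): x1+x2 - v12 = 39 - 10 = 29
Step 2: Slack for coalition (1,3): x1+x3 - v13 = 46 - 28 = 18
Step 3: Slack for coalition (2,3): x2+x3 - v23 = 35 - 23 = 12
Step 4: Minimum slack = min(29, 18, 12) = 12, attained by (2,3); no pair can gain by deviating, so the allocation is in the core

12


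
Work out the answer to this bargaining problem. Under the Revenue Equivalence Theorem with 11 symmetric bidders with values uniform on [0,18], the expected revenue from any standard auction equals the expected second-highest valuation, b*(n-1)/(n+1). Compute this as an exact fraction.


Step 1: By Revenue Equivalence, expected revenue = b*(n-1)/(n+1)
Step 2: Substituting n = 11, b = 18
Step 3: Revenue = 18*(11-1)/(11+1) = 18*10/12
Step 4: Revenue = 180/12 = 15

15


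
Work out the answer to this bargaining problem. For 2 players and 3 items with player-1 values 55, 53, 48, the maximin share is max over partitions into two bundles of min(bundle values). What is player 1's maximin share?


Step 1: Item values = 55, 53, 48
Step 2: Enumerate all 2-bundle partitions and take the smaller bundle:
  Partition 1: {55} vs {53,48} -> bundles 55, 101; min = 55
  Partition 2: {53} vs {55,48} -> bundles 53, 103; min = 53
  Partition 3: {48} vs {55,53} -> bundles 48, 108; min = 48
Step 3: MMS = max(55, 53, 48) = 55

55


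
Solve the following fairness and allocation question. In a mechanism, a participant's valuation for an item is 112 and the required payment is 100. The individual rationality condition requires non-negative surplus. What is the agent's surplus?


Step 1: Surplus = value - payment = 112 - 100 = 12
Step 2: IR is satisfied (surplus >= 0)

12


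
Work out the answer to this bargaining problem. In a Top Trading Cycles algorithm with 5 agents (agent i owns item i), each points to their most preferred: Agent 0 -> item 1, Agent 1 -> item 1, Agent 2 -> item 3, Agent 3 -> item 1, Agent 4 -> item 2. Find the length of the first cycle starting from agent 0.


Step 1: Trace the pointer graph from agent 0: 0 -> 1 -> 1
Step 2: A cycle is detected when we revisit agent 1
Step 3: The cycle is: 1 -> 1
Step 4: Cycle length = 1

1


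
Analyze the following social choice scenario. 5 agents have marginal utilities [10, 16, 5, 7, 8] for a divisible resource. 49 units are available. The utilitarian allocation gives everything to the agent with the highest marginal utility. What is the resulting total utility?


Step 1: The marginal utilities are [10, 16, 5, 7, 8]
Step 2: The highest marginal utility is 16
Step 3: All 49 units go to that agent
Step 4: Total utility = 16 * 49 = 784

784


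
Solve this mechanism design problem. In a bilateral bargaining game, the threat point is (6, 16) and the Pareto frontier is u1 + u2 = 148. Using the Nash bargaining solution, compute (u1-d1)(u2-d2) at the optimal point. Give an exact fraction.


Step 1: The Nash solution splits surplus symmetrically above the disagreement point
Step 2: u1 = (total + d1 - d2)/2 = (148 + 6 - 16)/2 = 69
Step 3: u2 = (total - d1 + d2)/2 = (148 - 6 + 16)/2 = 79
Step 4: Nash product = (69 - 6) * (79 - 16)
Step 5: = 63 * 63 = 3969

3969


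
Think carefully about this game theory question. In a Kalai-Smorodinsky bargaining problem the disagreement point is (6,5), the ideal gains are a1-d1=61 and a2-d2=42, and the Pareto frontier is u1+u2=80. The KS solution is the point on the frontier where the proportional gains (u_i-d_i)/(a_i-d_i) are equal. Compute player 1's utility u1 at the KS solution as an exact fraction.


Step 1: At the KS point, (u1-d1)/r1 = (u2-d2)/r2 = t and u1+u2 = 80
Step 2: u1 = d1 + r1*t and u2 = d2 + r2*t, so (d1 + r1*t) + (d2 + r2*t) = 80
Step 3: t = (80 - 6 - 5)/(61 + 42) = 69/103
Step 4: u1 = d1 + r1*t = 6 + 61 * 69/103 = 4827/103
Step 5: (Check: u2 = d2 + r2*t = 3413/103; u1+u2 = 4827/103 + 3413/103 = 80, on the frontier.)

4827/103


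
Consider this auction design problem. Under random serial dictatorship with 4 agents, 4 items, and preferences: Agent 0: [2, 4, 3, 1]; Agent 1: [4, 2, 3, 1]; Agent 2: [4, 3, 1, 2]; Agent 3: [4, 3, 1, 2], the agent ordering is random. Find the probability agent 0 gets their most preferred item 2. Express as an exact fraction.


Step 1: Agent 0 wants item 2
Step 2: There are 24 possible orderings of agents
Step 3: In 18 orderings, agent 0 gets item 2
Step 4: Probability = 18/24 = 3/4

3/4


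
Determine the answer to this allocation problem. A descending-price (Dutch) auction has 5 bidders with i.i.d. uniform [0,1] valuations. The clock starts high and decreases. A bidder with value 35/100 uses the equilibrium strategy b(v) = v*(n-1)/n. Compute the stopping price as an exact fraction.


Step 1: Dutch auctions are strategically equivalent to first-price auctions
Step 2: The equilibrium bid is b(v) = v*(n-1)/n
Step 3: b = 7/20 * 4/5
Step 4: b = 7/25

7/25


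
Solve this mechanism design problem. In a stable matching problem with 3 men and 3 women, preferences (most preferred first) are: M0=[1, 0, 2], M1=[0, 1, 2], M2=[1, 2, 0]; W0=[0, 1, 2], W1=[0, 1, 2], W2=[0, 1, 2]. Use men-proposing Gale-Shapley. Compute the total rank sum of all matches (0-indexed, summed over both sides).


Step 1: Run Gale-Shapley (men propose, women hold best offer):
  M0 proposes to W1; she accepts
  M1 proposes to W0; she accepts
  M2 proposes to W1; rejected
  M2 proposes to W2; she accepts
Step 2: Final matching: W0-M1, W1-M0, W2-M2
Step 3: 0-indexed ranks (man's rank of his match, then woman's): 0 + 1 + 0 + 0 + 1 + 2
Step 4: Total rank sum = 4

4


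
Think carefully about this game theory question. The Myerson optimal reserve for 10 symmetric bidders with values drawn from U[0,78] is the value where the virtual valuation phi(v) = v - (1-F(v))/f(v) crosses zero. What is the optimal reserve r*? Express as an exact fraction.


Step 1: For U[0,78], F(v) = v/78 and f(v) = 1/78
Step 2: phi(v) = v - (1 - v/78)/(1/78) = v - (78 - v) = 2v - 78
Step 3: Set phi(r*) = 0: 2r* - 78 = 0
Step 4: r* = 78/2 = 39 (the number of bidders n = 10 does not enter)

39


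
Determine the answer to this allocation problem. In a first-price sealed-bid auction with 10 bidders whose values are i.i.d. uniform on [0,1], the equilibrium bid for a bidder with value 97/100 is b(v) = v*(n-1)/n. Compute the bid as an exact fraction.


Step 1: The symmetric BNE bidding function is b(v) = v * (n-1) / n
Step 2: Substitute v = 97/100 and n = 10
Step 3: b = 97/100 * 9/10
Step 4: b = 873/1000

873/1000


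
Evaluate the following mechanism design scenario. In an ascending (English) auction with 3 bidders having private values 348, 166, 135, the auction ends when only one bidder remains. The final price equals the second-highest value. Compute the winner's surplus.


Step 1: Identify the highest value: 348
Step 2: Identify the second-highest value: 166
Step 3: The final price = second-highest value = 166
Step 4: Surplus = 348 - 166 = 182

182


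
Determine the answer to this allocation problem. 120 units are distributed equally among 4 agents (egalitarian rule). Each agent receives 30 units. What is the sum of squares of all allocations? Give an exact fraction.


Step 1: Each agent's share = 120/4 = 30
Step 2: Square of each share = (30)^2 = 900
Step 3: Sum of squares = 4 * 900 = 3600

3600


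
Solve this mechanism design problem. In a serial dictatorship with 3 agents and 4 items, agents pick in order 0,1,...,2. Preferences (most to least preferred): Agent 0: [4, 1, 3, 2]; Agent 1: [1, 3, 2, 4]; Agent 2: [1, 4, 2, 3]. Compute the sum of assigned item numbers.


Step 1: Agent 0 picks item 4
Step 2: Agent 1 picks item 1
Step 3: Agent 2 picks item 2
Step 4: Sum = 4 + 1 + 2 = 7

7


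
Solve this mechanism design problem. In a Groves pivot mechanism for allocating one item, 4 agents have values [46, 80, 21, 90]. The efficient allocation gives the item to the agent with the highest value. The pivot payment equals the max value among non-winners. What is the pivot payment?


Step 1: The efficient winner is agent 3 with value 90
Step 2: Other agents' values: [46, 80, 21]
Step 3: Pivot payment = max(others) = 80
Step 4: The winner pays 80

80


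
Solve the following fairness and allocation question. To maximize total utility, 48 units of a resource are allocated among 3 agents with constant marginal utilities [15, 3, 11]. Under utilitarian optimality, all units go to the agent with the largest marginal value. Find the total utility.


Step 1: The marginal utilities are [15, 3, 11]
Step 2: The highest marginal utility is 15
Step 3: All 48 units go to that agent
Step 4: Total utility = 15 * 48 = 720

720


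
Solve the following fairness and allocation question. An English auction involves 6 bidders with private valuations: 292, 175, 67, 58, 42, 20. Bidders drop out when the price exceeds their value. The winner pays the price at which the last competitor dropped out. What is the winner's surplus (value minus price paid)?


Step 1: Identify the highest value: 292
Step 2: Identify the second-highest value: 175
Step 3: The final price = second-highest value = 175
Step 4: Surplus = 292 - 175 = 117

117


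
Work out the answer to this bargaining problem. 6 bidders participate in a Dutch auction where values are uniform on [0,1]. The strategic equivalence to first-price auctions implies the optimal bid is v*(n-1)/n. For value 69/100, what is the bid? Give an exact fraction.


Step 1: Dutch auctions are strategically equivalent to first-price auctions
Step 2: The equilibrium bid is b(v) = v*(n-1)/n
Step 3: b = 69/100 * 5/6
Step 4: b = 23/40

23/40


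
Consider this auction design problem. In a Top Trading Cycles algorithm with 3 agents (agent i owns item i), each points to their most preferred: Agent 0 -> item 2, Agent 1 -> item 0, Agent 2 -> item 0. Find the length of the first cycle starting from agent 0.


Step 1: Trace the pointer graph from agent 0: 0 -> 2 -> 0
Step 2: A cycle is detected when we revisit agent 0
Step 3: The cycle is: 0 -> 2 -> 0
Step 4: Cycle length = 2

2


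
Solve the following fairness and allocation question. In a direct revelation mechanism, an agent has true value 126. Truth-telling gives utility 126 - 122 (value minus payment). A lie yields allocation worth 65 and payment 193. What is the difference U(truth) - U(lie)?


Step 1: U(truth) = value - payment = 126 - 122 = 4
Step 2: U(lie) = allocation - payment = 65 - 193 = -128
Step 3: IC gap = 4 - (-128) = 132

132


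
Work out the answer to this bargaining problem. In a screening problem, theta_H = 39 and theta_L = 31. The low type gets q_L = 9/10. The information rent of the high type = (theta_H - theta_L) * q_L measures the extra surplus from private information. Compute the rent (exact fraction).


Step 1: theta_H - theta_L = 39 - 31 = 8
Step 2: Information rent = (theta_H - theta_L) * q_L
Step 3: = 8 * 9/10
Step 4: = 36/5

36/5


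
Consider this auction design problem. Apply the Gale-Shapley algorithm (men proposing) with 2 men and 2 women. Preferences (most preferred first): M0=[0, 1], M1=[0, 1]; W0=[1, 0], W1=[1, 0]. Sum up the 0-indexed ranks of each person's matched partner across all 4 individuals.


Step 1: Run Gale-Shapley (men propose, women hold best offer):
  M0 proposes to W0; she accepts
  M1 proposes to W0; she switches from M0
  M0 proposes to W1; she accepts
Step 2: Final matching: W0-M1, W1-M0
Step 3: 0-indexed ranks (man's rank of his match, then woman's): 0 + 0 + 1 + 1
Step 4: Total rank sum = 2

2


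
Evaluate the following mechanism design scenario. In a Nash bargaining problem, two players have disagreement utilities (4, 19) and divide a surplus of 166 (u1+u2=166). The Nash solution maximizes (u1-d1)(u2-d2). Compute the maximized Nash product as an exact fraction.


Step 1: The Nash solution splits surplus symmetrically above the disagreement point
Step 2: u1 = (total + d1 - d2)/2 = (166 + 4 - 19)/2 = 151/2
Step 3: u2 = (total - d1 + d2)/2 = (166 - 4 + 19)/2 = 181/2
Step 4: Nash product = (151/2 - 4) * (181/2 - 19)
Step 5: = 143/2 * 143/2 = 20449/4

20449/4


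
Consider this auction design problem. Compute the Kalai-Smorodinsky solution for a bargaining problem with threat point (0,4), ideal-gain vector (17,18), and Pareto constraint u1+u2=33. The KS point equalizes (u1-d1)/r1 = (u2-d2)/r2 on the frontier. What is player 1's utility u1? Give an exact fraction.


Step 1: At the KS point, (u1-d1)/r1 = (u2-d2)/r2 = t and u1+u2 = 33
Step 2: u1 = d1 + r1*t and u2 = d2 + r2*t, so (d1 + r1*t) + (d2 + r2*t) = 33
Step 3: t = (33 - 0 - 4)/(17 + 18) = 29/35
Step 4: u1 = d1 + r1*t = 0 + 17 * 29/35 = 493/35
Step 5: (Check: u2 = d2 + r2*t = 662/35; u1+u2 = 493/35 + 662/35 = 33, on the frontier.)

493/35


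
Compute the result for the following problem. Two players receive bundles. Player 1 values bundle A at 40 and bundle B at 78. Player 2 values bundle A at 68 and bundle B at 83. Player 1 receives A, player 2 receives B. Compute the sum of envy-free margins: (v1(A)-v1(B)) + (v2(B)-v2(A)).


Step 1: Player 1's margin = v1(A) - v1(B) = 40 - 78 = -38
Step 2: Player 2's margin = v2(B) - v2(A) = 83 - 68 = 15
Step 3: Total margin = -38 + 15 = -23

-23


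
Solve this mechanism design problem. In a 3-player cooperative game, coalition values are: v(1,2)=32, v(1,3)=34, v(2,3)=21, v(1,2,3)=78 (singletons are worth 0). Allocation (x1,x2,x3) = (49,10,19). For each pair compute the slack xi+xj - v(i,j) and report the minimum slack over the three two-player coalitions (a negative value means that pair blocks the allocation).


Step 1: Slack for coalition (1,2): x1+x2 - v12 = 59 - 32 = 27
Step 2: Slack for coalition (1,3): x1+x3 - v13 = 68 - 34 = 34
Step 3: Slack for coalition (2,3): x2+x3 - v23 = 29 - 21 = 8
Step 4: Minimum slack = min(27, 34, 8) = 8, attained by (2,3); no pair can gain by deviating, so the allocation is in the core

8


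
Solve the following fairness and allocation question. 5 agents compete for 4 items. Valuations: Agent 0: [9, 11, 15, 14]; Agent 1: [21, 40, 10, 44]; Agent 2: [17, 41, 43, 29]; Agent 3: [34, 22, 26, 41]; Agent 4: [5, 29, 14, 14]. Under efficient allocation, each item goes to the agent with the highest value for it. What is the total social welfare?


Step 1: For each item, find the maximum value among all agents.
Step 2: Item 0 -> Agent 3 (value 34)
Step 3: Item 1 -> Agent 2 (value 41)
Step 4: Item 2 -> Agent 2 (value 43)
Step 5: Item 3 -> Agent 1 (value 44)
Step 6: Total welfare = 34 + 41 + 43 + 44 = 162

162


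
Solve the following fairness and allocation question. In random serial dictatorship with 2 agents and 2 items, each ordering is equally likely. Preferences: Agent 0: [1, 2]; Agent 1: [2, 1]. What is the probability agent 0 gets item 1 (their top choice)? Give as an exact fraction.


Step 1: Agent 0 wants item 1
Step 2: There are 2 possible orderings of agents
Step 3: In 2 orderings, agent 0 gets item 1
Step 4: Probability = 2/2 = 1

1


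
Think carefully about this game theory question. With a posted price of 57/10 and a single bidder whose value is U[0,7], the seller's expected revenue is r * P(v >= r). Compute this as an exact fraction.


Step 1: Posted price r = 57/10, value support [0,7]
Step 2: P(v >= r) = (7 - 57/10)/7 = 13/70
Step 3: Expected revenue = r * P(v >= r) = 57/10 * 13/70
Step 4: Revenue = 741/700

741/700


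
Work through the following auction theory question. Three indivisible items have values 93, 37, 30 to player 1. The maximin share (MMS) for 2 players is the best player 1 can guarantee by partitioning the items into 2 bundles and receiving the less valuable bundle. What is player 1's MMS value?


Step 1: Item values = 93, 37, 30
Step 2: Enumerate all 2-bundle partitions and take the smaller bundle:
  Partition 1: {93} vs {37,30} -> bundles 93, 67; min = 67
  Partition 2: {37} vs {93,30} -> bundles 37, 123; min = 37
  Partition 3: {30} vs {93,37} -> bundles 30, 130; min = 30
Step 3: MMS = max(67, 37, 30) = 67

67


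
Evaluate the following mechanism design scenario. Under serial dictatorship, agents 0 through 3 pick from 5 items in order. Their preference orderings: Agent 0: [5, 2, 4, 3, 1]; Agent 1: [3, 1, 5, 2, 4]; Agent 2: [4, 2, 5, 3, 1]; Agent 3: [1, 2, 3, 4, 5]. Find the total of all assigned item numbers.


Step 1: Agent 0 picks item 5
Step 2: Agent 1 picks item 3
Step 3: Agent 2 picks item 4
Step 4: Agent 3 picks item 1
Step 5: Sum = 5 + 3 + 4 + 1 = 13

13


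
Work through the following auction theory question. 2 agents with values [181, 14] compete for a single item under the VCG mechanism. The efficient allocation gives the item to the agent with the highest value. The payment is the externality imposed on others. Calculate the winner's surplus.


Step 1: The winner is the agent with the highest value: agent 0 with value 181
Step 2: Values of other agents: [14]
Step 3: VCG payment = max of others' values = 14
Step 4: Surplus = 181 - 14 = 167

167


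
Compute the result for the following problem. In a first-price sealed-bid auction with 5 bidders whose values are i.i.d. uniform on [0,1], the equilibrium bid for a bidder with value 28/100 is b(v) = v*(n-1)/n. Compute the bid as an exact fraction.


Step 1: The symmetric BNE bidding function is b(v) = v * (n-1) / n
Step 2: Substitute v = 7/25 and n = 5
Step 3: b = 7/25 * 4/5
Step 4: b = 28/125

28/125


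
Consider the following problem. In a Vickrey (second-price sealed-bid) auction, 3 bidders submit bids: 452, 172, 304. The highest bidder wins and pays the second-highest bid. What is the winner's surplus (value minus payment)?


Step 1: Sort bids in descending order: 452, 304, 172
Step 2: The winning bid is the highest: 452
Step 3: The payment equals the second-highest bid: 304
Step 4: Surplus = winner's bid - payment = 452 - 304 = 148

148


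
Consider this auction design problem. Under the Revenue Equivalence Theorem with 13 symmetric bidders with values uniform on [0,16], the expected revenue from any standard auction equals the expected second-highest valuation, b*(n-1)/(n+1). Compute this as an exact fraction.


Step 1: By Revenue Equivalence, expected revenue = b*(n-1)/(n+1)
Step 2: Substituting n = 13, b = 16
Step 3: Revenue = 16*(13-1)/(13+1) = 16*12/14
Step 4: Revenue = 192/14 = 96/7

96/7


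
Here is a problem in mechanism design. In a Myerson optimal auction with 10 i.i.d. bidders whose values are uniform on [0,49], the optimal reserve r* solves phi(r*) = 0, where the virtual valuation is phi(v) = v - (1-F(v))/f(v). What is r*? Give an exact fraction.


Step 1: For U[0,49], F(v) = v/49 and f(v) = 1/49
Step 2: phi(v) = v - (1 - v/49)/(1/49) = v - (49 - v) = 2v - 49
Step 3: Set phi(r*) = 0: 2r* - 49 = 0
Step 4: r* = 49/2 (the number of bidders n = 10 does not enter)

49/2


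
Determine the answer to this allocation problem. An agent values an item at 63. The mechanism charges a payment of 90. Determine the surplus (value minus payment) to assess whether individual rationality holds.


Step 1: Surplus = value - payment = 63 - 90 = -27
Step 2: IR is violated (surplus < 0)

-27


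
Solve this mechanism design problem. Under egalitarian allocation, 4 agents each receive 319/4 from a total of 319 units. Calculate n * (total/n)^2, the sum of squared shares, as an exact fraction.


Step 1: Each agent's share = 319/4
Step 2: Square of each share = (319/4)^2 = 101761/16
Step 3: Sum of squares = 4 * 101761/16 = 101761/4

101761/4


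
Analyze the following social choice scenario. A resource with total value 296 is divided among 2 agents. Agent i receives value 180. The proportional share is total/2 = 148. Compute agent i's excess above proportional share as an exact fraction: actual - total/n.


Step 1: Proportional share = 296/2 = 148
Step 2: Agent's actual allocation = 180
Step 3: Excess = 180 - 148 = 32

32


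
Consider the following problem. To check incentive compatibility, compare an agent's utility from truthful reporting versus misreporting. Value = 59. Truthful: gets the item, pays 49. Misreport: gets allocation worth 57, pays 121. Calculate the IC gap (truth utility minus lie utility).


Step 1: U(truth) = value - payment = 59 - 49 = 10
Step 2: U(lie) = allocation - payment = 57 - 121 = -64
Step 3: IC gap = 10 - (-64) = 74

74


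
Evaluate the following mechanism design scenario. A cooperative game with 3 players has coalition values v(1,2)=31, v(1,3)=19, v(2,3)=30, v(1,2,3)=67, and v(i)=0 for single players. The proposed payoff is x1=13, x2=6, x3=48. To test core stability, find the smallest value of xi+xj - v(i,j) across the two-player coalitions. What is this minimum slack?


Step 1: Slack for coalition (1,2): x1+x2 - v12 = 19 - 31 = -12
Step 2: Slack for coalition (1,3): x1+x3 - v13 = 61 - 19 = 42
Step 3: Slack for coalition (2,3): x2+x3 - v23 = 54 - 30 = 24
Step 4: Minimum slack = min(-12, 42, 24) = -12, attained by (1,2); coalition (1,2) can block (slack < 0), so the allocation is not in the core

-12


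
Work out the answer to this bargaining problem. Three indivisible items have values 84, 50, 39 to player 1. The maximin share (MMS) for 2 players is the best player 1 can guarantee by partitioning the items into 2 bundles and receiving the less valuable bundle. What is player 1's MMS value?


Step 1: Item values = 84, 50, 39
Step 2: Enumerate all 2-bundle partitions and take the smaller bundle:
  Partition 1: {84} vs {50,39} -> bundles 84, 89; min = 84
  Partition 2: {50} vs {84,39} -> bundles 50, 123; min = 50
  Partition 3: {39} vs {84,50} -> bundles 39, 134; min = 39
Step 3: MMS = max(84, 50, 39) = 84

84


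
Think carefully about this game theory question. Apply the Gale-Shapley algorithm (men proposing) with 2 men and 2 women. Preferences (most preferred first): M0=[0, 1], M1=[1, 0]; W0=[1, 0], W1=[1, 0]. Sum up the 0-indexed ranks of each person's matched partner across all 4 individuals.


Step 1: Run Gale-Shapley (men propose, women hold best offer):
  M0 proposes to W0; she accepts
  M1 proposes to W1; she accepts
Step 2: Final matching: W0-M0, W1-M1
Step 3: 0-indexed ranks (man's rank of his match, then woman's): 0 + 1 + 0 + 0
Step 4: Total rank sum = 1

1


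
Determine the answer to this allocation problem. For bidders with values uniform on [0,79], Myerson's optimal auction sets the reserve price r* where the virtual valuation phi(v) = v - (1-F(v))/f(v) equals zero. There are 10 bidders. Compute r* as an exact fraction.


Step 1: For U[0,79], F(v) = v/79 and f(v) = 1/79
Step 2: phi(v) = v - (1 - v/79)/(1/79) = v - (79 - v) = 2v - 79
Step 3: Set phi(r*) = 0: 2r* - 79 = 0
Step 4: r* = 79/2 (the number of bidders n = 10 does not enter)

79/2


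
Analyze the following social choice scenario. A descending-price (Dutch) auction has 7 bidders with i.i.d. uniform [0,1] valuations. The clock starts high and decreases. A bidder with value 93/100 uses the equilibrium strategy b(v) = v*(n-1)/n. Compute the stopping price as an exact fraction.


Step 1: Dutch auctions are strategically equivalent to first-price auctions
Step 2: The equilibrium bid is b(v) = v*(n-1)/n
Step 3: b = 93/100 * 6/7
Step 4: b = 279/350

279/350


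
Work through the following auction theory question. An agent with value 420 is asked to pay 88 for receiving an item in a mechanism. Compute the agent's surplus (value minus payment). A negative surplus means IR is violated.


Step 1: Surplus = value - payment = 420 - 88 = 332
Step 2: IR is satisfied (surplus >= 0)

332


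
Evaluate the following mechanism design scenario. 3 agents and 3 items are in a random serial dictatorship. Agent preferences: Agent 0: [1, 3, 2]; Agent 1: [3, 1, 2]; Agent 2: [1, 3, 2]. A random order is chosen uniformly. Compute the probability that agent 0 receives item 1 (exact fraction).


Step 1: Agent 0 wants item 1
Step 2: There are 6 possible orderings of agents
Step 3: In 3 orderings, agent 0 gets item 1
Step 4: Probability = 3/6 = 1/2

1/2


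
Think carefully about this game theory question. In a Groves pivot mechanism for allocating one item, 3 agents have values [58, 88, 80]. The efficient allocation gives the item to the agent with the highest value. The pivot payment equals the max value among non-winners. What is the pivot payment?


Step 1: The efficient winner is agent 1 with value 88
Step 2: Other agents' values: [58, 80]
Step 3: Pivot payment = max(others) = 80
Step 4: The winner pays 80

80


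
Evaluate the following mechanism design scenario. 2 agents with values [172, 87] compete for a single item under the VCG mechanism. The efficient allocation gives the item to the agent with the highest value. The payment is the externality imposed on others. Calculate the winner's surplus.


Step 1: The winner is the agent with the highest value: agent 0 with value 172
Step 2: Values of other agents: [87]
Step 3: VCG payment = max of others' values = 87
Step 4: Surplus = 172 - 87 = 85

85


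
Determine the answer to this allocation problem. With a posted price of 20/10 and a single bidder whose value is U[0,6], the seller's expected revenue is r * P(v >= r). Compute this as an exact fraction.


Step 1: Posted price r = 2, value support [0,6]
Step 2: P(v >= r) = (6 - 2)/6 = 2/3
Step 3: Expected revenue = r * P(v >= r) = 2 * 2/3
Step 4: Revenue = 4/3

4/3
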